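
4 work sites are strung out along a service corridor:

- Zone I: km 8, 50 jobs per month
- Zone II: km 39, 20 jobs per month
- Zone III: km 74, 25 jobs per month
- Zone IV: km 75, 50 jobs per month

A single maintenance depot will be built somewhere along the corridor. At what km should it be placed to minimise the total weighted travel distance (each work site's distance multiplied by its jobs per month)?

For a sum of weighted absolute distances on a line, the optimum is the weighted median (not the mean). Total weight W = 145; half-weight = 72.5.
Sort by position and accumulate weight:
  km 8 (Zone I, w=50) → cum 50
  km 39 (Zone II, w=20) → cum 70
  km 74 (Zone III, w=25) → cum 95  ≥ 72.5 → median here
  km 75 (Zone IV, w=50) → cum 145
Optimal location: km 74.

x = 74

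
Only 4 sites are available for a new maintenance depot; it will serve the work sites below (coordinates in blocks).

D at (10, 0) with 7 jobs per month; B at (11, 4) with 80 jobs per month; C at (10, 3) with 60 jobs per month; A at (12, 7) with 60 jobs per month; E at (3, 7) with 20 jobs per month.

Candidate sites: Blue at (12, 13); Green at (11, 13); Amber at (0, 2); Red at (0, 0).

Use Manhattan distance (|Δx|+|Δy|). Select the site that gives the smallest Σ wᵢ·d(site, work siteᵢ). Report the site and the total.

Total weighted distance at each candidate:
  Blue (12, 13): total = 2285
  Green (11, 13): total = 2178
  Amber (0, 2): total = 2964
  Red (0, 0): total = 3390
Minimum is at Green with total 2178 blocks.

Green, total 2178 blocks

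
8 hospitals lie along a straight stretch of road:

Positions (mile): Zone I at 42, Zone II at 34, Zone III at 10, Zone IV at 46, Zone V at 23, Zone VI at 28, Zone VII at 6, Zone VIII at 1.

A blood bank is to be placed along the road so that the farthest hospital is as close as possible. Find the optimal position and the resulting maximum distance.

location 23.5, max distance 22.5

The 1-center on a line is the midpoint of the two extreme points: leftmost at 1, rightmost at 46.
Optimal location = (1 + 46)/2 = 23.5; maximum distance = (46 − 1)/2 = 22.5.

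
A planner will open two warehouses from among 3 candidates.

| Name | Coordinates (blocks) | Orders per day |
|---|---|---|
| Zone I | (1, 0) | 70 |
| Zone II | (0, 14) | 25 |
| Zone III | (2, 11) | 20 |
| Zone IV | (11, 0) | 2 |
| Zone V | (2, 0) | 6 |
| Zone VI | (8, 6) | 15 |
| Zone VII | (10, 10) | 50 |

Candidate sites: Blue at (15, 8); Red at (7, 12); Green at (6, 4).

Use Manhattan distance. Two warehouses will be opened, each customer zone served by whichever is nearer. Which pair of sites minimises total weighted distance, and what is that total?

{Red, Green}, total 1351

Evaluate every pair (each demand assigned to the nearer of the two):
  {Red, Green}: total = 1351
  {Blue, Green}: total = 1726
  {Blue, Red}: total = 2086
Best pair: {Red, Green} with total 1351.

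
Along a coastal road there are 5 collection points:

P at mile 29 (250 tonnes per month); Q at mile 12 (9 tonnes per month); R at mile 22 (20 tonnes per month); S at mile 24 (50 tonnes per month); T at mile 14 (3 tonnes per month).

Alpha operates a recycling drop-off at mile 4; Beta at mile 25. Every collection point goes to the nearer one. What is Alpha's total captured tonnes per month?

12

The indifferent point is the midpoint (4+25)/2 = 14.5; collection points left of it (closer to Alpha at 4) go to Alpha, those right go to Beta.
  Q at 12 (w=9) → Alpha
  T at 14 (w=3) → Alpha
  R at 22 (w=20) → Beta
  S at 24 (w=50) → Beta
  P at 29 (w=250) → Beta
Alpha captures 12; Beta captures 320.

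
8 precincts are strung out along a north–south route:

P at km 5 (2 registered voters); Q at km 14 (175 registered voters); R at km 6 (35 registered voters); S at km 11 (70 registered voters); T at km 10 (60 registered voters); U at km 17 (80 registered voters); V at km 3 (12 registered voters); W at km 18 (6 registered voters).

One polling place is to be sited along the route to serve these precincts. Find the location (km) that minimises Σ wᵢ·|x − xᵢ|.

For a sum of weighted absolute distances on a line, the optimum is the weighted median (not the mean). Total weight W = 440; half-weight = 220.
Sort by position and accumulate weight:
  km 3 (V, w=12) → cum 12
  km 5 (P, w=2) → cum 14
  km 6 (R, w=35) → cum 49
  km 10 (T, w=60) → cum 109
  km 11 (S, w=70) → cum 179
  km 14 (Q, w=175) → cum 354  ≥ 220 → median here
  km 17 (U, w=80) → cum 434
  km 18 (W, w=6) → cum 440
Optimal location: km 14.

x = 14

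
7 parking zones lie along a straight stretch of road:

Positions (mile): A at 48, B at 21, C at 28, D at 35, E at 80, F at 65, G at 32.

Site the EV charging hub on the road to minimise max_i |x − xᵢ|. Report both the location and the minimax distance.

The 1-center on a line is the midpoint of the two extreme points: leftmost at 21, rightmost at 80.
Optimal location = (21 + 80)/2 = 50.5; maximum distance = (80 − 21)/2 = 29.5.

location 50.5, max distance 29.5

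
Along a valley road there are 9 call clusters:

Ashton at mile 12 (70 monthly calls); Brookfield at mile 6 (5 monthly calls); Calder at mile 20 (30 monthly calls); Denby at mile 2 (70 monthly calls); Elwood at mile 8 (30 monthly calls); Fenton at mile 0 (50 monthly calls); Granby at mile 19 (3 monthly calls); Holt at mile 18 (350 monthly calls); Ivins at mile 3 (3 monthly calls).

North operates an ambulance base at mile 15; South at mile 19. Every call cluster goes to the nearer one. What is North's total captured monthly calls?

The indifferent point is the midpoint (15+19)/2 = 17; call clusters left of it (closer to North at 15) go to North, those right go to South.
  Fenton at 0 (w=50) → North
  Denby at 2 (w=70) → North
  Ivins at 3 (w=3) → North
  Brookfield at 6 (w=5) → North
  Elwood at 8 (w=30) → North
  Ashton at 12 (w=70) → North
  Holt at 18 (w=350) → South
  Granby at 19 (w=3) → South
  Calder at 20 (w=30) → South
North captures 228; South captures 383.

228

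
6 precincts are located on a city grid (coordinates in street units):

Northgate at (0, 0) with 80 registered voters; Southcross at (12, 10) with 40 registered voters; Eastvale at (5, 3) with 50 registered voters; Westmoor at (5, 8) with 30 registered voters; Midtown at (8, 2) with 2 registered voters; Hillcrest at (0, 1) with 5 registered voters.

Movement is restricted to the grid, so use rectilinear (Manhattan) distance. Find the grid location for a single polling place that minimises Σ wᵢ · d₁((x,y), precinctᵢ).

(5, 3)

Manhattan distance separates: Σwᵢ(|x−xᵢ|+|y−yᵢ|) = Σwᵢ|x−xᵢ| + Σwᵢ|y−yᵢ|, so x and y are optimised independently as 1-D weighted medians.
Total weight W = 207; half = 103.5.
x-coordinate, sorted with cumulative weight:
  x=0 (Northgate, w=80) cum 80
  x=0 (Hillcrest, w=5) cum 85
  x=5 (Eastvale, w=50) cum 135  ← median
  x=5 (Westmoor, w=30) cum 165
  x=8 (Midtown, w=2) cum 167
  x=12 (Southcross, w=40) cum 207
⇒ x* = 5
y-coordinate, sorted with cumulative weight:
  y=0 (Northgate, w=80) cum 80
  y=1 (Hillcrest, w=5) cum 85
  y=2 (Midtown, w=2) cum 87
  y=3 (Eastvale, w=50) cum 137  ← median
  y=8 (Westmoor, w=30) cum 167
  y=10 (Southcross, w=40) cum 207
⇒ y* = 3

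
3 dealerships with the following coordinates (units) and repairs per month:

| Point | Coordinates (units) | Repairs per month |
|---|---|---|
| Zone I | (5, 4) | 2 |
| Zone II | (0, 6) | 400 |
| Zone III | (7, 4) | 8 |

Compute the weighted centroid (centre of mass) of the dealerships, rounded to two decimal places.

The minimiser of Σwᵢ‖p−pᵢ‖² is the weighted centroid p* = (Σwᵢpᵢ)/(Σwᵢ).
Σwᵢ = 410.
Σwᵢxᵢ = 2·5 + 400·0 + 8·7 = 66.
Σwᵢyᵢ = 2·4 + 400·6 + 8·4 = 2440.
x* = 66/410 = 0.16, y* = 2440/410 = 5.95.

(0.16, 5.95)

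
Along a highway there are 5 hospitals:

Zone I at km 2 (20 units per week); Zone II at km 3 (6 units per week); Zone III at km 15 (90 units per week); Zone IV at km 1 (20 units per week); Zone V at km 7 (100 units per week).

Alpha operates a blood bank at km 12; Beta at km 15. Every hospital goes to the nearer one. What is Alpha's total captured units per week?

146

The indifferent point is the midpoint (12+15)/2 = 13.5; hospitals left of it (closer to Alpha at 12) go to Alpha, those right go to Beta.
  Zone IV at 1 (w=20) → Alpha
  Zone I at 2 (w=20) → Alpha
  Zone II at 3 (w=6) → Alpha
  Zone V at 7 (w=100) → Alpha
  Zone III at 15 (w=90) → Beta
Alpha captures 146; Beta captures 90.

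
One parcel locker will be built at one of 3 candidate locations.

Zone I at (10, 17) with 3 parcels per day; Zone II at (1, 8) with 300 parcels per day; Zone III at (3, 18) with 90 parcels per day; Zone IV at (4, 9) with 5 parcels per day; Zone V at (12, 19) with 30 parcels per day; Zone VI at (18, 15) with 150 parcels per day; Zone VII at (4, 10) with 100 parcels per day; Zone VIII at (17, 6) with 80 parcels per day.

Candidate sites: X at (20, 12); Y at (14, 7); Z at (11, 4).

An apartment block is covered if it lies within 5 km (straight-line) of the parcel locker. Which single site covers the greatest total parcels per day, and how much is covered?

X, covering 150

Coverage radius r = 5 km; a point is covered iff (Δx)²+(Δy)² ≤ 5² = 25.
  X (20, 12): covers {Zone VI} → 150
  Y (14, 7): covers {Zone VIII} → 80
  Z (11, 4): covers {none} → 0
Maximum coverage at X: 150 parcels per day.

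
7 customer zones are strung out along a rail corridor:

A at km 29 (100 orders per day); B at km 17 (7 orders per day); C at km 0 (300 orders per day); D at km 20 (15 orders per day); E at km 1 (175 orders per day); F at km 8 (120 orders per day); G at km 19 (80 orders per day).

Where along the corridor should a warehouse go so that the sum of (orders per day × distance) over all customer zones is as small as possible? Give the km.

x = 1

For a sum of weighted absolute distances on a line, the optimum is the weighted median (not the mean). Total weight W = 797; half-weight = 398.5.
Sort by position and accumulate weight:
  km 0 (C, w=300) → cum 300
  km 1 (E, w=175) → cum 475  ≥ 398.5 → median here
  km 8 (F, w=120) → cum 595
  km 17 (B, w=7) → cum 602
  km 19 (G, w=80) → cum 682
  km 20 (D, w=15) → cum 697
  km 29 (A, w=100) → cum 797
Optimal location: km 1.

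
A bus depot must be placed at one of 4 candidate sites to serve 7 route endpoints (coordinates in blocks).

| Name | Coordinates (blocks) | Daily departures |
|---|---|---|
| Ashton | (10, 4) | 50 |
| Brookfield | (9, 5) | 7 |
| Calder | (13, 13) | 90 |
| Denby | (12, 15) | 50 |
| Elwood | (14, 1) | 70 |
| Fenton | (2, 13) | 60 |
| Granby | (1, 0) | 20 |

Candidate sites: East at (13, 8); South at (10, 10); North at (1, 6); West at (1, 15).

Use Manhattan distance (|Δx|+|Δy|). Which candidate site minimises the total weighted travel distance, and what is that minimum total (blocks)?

Total weighted distance at each candidate:
  East (13, 8): total = 3169
  South (10, 10): total = 3182
  North (1, 6): total = 5183
  West (1, 15): total = 5306
Minimum is at East with total 3169 blocks.

East, total 3169 blocks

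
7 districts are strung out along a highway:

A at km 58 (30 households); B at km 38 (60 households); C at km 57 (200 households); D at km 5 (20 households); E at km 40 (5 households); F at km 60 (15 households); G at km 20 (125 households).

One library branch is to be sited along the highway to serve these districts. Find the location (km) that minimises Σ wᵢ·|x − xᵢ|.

x = 57

For a sum of weighted absolute distances on a line, the optimum is the weighted median (not the mean). Total weight W = 455; half-weight = 227.5.
Sort by position and accumulate weight:
  km 5 (D, w=20) → cum 20
  km 20 (G, w=125) → cum 145
  km 38 (B, w=60) → cum 205
  km 40 (E, w=5) → cum 210
  km 57 (C, w=200) → cum 410  ≥ 227.5 → median here
  km 58 (A, w=30) → cum 440
  km 60 (F, w=15) → cum 455
Optimal location: km 57.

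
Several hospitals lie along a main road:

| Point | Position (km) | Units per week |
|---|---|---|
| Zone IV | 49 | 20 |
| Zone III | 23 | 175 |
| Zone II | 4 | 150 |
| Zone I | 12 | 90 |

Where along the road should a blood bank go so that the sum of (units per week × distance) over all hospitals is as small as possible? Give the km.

x = 12

For a sum of weighted absolute distances on a line, the optimum is the weighted median (not the mean). Total weight W = 435; half-weight = 217.5.
Sort by position and accumulate weight:
  km 4 (Zone II, w=150) → cum 150
  km 12 (Zone I, w=90) → cum 240  ≥ 217.5 → median here
  km 23 (Zone III, w=175) → cum 415
  km 49 (Zone IV, w=20) → cum 435
Optimal location: km 12.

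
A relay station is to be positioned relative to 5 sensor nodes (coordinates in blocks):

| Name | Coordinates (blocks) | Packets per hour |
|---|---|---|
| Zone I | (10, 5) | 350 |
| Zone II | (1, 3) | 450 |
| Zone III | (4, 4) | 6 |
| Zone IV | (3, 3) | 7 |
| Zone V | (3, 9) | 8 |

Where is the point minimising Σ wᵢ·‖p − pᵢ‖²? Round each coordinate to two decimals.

(4.90, 3.92)

The minimiser of Σwᵢ‖p−pᵢ‖² is the weighted centroid p* = (Σwᵢpᵢ)/(Σwᵢ).
Σwᵢ = 821.
Σwᵢxᵢ = 350·10 + 450·1 + 6·4 + 7·3 + 8·3 = 4019.
Σwᵢyᵢ = 350·5 + 450·3 + 6·4 + 7·3 + 8·9 = 3217.
x* = 4019/821 = 4.90, y* = 3217/821 = 3.92.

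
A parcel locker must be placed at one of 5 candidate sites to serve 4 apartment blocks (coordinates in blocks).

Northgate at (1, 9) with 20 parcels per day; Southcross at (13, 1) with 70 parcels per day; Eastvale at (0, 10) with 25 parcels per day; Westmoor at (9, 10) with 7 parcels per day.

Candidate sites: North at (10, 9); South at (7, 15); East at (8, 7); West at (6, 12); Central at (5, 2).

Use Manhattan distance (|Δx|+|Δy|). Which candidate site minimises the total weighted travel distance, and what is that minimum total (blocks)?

North, total 1239 blocks

Total weighted distance at each candidate:
  North (10, 9): total = 1239
  South (7, 15): total = 1989
  East (8, 7): total = 1253
  West (6, 12): total = 1655
  Central (5, 2): total = 1259
Minimum is at North with total 1239 blocks.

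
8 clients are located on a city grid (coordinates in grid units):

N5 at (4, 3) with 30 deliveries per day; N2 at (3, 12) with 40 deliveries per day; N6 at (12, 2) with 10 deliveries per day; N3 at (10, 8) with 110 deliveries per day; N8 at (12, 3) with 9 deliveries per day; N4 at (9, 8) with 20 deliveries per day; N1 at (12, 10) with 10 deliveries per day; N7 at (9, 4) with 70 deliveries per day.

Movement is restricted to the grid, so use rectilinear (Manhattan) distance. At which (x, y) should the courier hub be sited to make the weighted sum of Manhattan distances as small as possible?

(9, 8)

Manhattan distance separates: Σwᵢ(|x−xᵢ|+|y−yᵢ|) = Σwᵢ|x−xᵢ| + Σwᵢ|y−yᵢ|, so x and y are optimised independently as 1-D weighted medians.
Total weight W = 299; half = 149.5.
x-coordinate, sorted with cumulative weight:
  x=3 (N2, w=40) cum 40
  x=4 (N5, w=30) cum 70
  x=9 (N4, w=20) cum 90
  x=9 (N7, w=70) cum 160  ← median
  x=10 (N3, w=110) cum 270
  x=12 (N6, w=10) cum 280
  x=12 (N8, w=9) cum 289
  x=12 (N1, w=10) cum 299
⇒ x* = 9
y-coordinate, sorted with cumulative weight:
  y=2 (N6, w=10) cum 10
  y=3 (N5, w=30) cum 40
  y=3 (N8, w=9) cum 49
  y=4 (N7, w=70) cum 119
  y=8 (N3, w=110) cum 229  ← median
  y=8 (N4, w=20) cum 249
  y=10 (N1, w=10) cum 259
  y=12 (N2, w=40) cum 299
⇒ y* = 8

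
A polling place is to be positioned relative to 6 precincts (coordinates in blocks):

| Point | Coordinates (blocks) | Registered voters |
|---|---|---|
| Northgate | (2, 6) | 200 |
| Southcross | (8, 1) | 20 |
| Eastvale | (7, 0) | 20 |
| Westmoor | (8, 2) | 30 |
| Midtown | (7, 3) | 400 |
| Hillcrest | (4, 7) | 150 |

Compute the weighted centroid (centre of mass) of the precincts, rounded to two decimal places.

The minimiser of Σwᵢ‖p−pᵢ‖² is the weighted centroid p* = (Σwᵢpᵢ)/(Σwᵢ).
Σwᵢ = 820.
Σwᵢxᵢ = 200·2 + 20·8 + 20·7 + 30·8 + 400·7 + 150·4 = 4340.
Σwᵢyᵢ = 200·6 + 20·1 + 20·0 + 30·2 + 400·3 + 150·7 = 3530.
x* = 4340/820 = 5.29, y* = 3530/820 = 4.30.

(5.29, 4.30)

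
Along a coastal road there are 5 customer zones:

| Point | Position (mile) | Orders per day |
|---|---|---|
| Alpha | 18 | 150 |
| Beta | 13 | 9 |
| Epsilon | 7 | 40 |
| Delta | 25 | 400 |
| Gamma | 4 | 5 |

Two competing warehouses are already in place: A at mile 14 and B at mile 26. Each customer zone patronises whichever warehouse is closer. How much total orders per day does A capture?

204

The indifferent point is the midpoint (14+26)/2 = 20; customer zones left of it (closer to A at 14) go to A, those right go to B.
  Gamma at 4 (w=5) → A
  Epsilon at 7 (w=40) → A
  Beta at 13 (w=9) → A
  Alpha at 18 (w=150) → A
  Delta at 25 (w=400) → B
A captures 204; B captures 400.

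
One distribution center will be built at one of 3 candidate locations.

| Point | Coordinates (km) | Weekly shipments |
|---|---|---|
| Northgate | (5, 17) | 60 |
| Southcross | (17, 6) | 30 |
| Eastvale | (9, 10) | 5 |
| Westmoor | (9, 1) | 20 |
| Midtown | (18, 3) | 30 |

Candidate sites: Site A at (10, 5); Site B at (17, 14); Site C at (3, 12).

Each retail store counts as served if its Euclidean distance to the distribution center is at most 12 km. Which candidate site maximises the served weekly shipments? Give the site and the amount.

Site A, covering 85

Coverage radius r = 12 km; a point is covered iff (Δx)²+(Δy)² ≤ 12² = 144.
  Site A (10, 5): covers {Southcross, Eastvale, Westmoor, Midtown} → 85
  Site B (17, 14): covers {Southcross, Eastvale, Midtown} → 65
  Site C (3, 12): covers {Northgate, Eastvale} → 65
Maximum coverage at Site A: 85 weekly shipments.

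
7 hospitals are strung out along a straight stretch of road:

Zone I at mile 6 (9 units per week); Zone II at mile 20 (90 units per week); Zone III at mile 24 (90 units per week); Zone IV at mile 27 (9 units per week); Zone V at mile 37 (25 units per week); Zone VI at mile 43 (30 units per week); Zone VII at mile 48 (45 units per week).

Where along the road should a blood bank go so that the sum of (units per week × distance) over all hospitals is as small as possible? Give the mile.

x = 24

For a sum of weighted absolute distances on a line, the optimum is the weighted median (not the mean). Total weight W = 298; half-weight = 149.
Sort by position and accumulate weight:
  mile 6 (Zone I, w=9) → cum 9
  mile 20 (Zone II, w=90) → cum 99
  mile 24 (Zone III, w=90) → cum 189  ≥ 149 → median here
  mile 27 (Zone IV, w=9) → cum 198
  mile 37 (Zone V, w=25) → cum 223
  mile 43 (Zone VI, w=30) → cum 253
  mile 48 (Zone VII, w=45) → cum 298
Optimal location: mile 24.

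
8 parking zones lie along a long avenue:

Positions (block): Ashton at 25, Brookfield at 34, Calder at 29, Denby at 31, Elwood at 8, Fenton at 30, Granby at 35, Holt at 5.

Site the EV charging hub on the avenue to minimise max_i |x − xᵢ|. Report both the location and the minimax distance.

The 1-center on a line is the midpoint of the two extreme points: leftmost at 5, rightmost at 35.
Optimal location = (5 + 35)/2 = 20; maximum distance = (35 − 5)/2 = 15.

location 20, max distance 15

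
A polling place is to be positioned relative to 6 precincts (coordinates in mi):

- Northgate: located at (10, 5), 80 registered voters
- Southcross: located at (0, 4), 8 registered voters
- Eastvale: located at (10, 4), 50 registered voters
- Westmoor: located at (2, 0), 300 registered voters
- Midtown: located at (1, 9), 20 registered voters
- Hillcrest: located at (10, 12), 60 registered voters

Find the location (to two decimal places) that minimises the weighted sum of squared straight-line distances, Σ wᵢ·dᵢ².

(4.86, 2.96)

The minimiser of Σwᵢ‖p−pᵢ‖² is the weighted centroid p* = (Σwᵢpᵢ)/(Σwᵢ).
Σwᵢ = 518.
Σwᵢxᵢ = 80·10 + 8·0 + 50·10 + 300·2 + 20·1 + 60·10 = 2520.
Σwᵢyᵢ = 80·5 + 8·4 + 50·4 + 300·0 + 20·9 + 60·12 = 1532.
x* = 2520/518 = 4.86, y* = 1532/518 = 2.96.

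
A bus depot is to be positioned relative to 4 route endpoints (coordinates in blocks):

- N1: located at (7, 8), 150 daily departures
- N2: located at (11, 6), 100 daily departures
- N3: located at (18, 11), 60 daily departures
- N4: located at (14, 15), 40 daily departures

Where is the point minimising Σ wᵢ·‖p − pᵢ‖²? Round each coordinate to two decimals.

The minimiser of Σwᵢ‖p−pᵢ‖² is the weighted centroid p* = (Σwᵢpᵢ)/(Σwᵢ).
Σwᵢ = 350.
Σwᵢxᵢ = 150·7 + 100·11 + 60·18 + 40·14 = 3790.
Σwᵢyᵢ = 150·8 + 100·6 + 60·11 + 40·15 = 3060.
x* = 3790/350 = 10.83, y* = 3060/350 = 8.74.

(10.83, 8.74)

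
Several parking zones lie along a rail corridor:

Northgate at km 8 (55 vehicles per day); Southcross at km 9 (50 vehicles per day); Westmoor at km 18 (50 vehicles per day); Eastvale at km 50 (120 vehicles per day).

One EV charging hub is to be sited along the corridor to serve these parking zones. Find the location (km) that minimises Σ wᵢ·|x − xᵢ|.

x = 18

For a sum of weighted absolute distances on a line, the optimum is the weighted median (not the mean). Total weight W = 275; half-weight = 137.5.
Sort by position and accumulate weight:
  km 8 (Northgate, w=55) → cum 55
  km 9 (Southcross, w=50) → cum 105
  km 18 (Westmoor, w=50) → cum 155  ≥ 137.5 → median here
  km 50 (Eastvale, w=120) → cum 275
Optimal location: km 18.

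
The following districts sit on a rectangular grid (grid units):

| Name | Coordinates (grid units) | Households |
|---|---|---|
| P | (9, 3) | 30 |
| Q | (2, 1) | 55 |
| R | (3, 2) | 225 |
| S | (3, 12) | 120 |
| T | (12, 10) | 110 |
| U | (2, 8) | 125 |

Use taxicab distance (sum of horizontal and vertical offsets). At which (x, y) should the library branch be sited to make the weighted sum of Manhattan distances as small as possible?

(3, 8)

Manhattan distance separates: Σwᵢ(|x−xᵢ|+|y−yᵢ|) = Σwᵢ|x−xᵢ| + Σwᵢ|y−yᵢ|, so x and y are optimised independently as 1-D weighted medians.
Total weight W = 665; half = 332.5.
x-coordinate, sorted with cumulative weight:
  x=2 (Q, w=55) cum 55
  x=2 (U, w=125) cum 180
  x=3 (R, w=225) cum 405  ← median
  x=3 (S, w=120) cum 525
  x=9 (P, w=30) cum 555
  x=12 (T, w=110) cum 665
⇒ x* = 3
y-coordinate, sorted with cumulative weight:
  y=1 (Q, w=55) cum 55
  y=2 (R, w=225) cum 280
  y=3 (P, w=30) cum 310
  y=8 (U, w=125) cum 435  ← median
  y=10 (T, w=110) cum 545
  y=12 (S, w=120) cum 665
⇒ y* = 8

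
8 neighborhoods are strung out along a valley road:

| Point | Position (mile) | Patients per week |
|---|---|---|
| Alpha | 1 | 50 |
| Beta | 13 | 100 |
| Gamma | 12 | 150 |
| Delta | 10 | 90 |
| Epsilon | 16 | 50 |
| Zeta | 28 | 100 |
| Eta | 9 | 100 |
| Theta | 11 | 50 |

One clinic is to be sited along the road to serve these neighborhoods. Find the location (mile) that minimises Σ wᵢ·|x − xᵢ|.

x = 12

For a sum of weighted absolute distances on a line, the optimum is the weighted median (not the mean). Total weight W = 690; half-weight = 345.
Sort by position and accumulate weight:
  mile 1 (Alpha, w=50) → cum 50
  mile 9 (Eta, w=100) → cum 150
  mile 10 (Delta, w=90) → cum 240
  mile 11 (Theta, w=50) → cum 290
  mile 12 (Gamma, w=150) → cum 440  ≥ 345 → median here
  mile 13 (Beta, w=100) → cum 540
  mile 16 (Epsilon, w=50) → cum 590
  mile 28 (Zeta, w=100) → cum 690
Optimal location: mile 12.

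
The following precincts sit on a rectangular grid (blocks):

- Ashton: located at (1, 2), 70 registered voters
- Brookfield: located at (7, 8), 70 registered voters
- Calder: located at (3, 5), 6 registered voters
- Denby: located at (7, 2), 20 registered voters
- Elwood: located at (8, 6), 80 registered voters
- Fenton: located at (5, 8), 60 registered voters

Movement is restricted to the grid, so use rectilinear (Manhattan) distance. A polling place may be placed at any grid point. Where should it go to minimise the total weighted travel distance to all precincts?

(7, 6)

Manhattan distance separates: Σwᵢ(|x−xᵢ|+|y−yᵢ|) = Σwᵢ|x−xᵢ| + Σwᵢ|y−yᵢ|, so x and y are optimised independently as 1-D weighted medians.
Total weight W = 306; half = 153.
x-coordinate, sorted with cumulative weight:
  x=1 (Ashton, w=70) cum 70
  x=3 (Calder, w=6) cum 76
  x=5 (Fenton, w=60) cum 136
  x=7 (Brookfield, w=70) cum 206  ← median
  x=7 (Denby, w=20) cum 226
  x=8 (Elwood, w=80) cum 306
⇒ x* = 7
y-coordinate, sorted with cumulative weight:
  y=2 (Ashton, w=70) cum 70
  y=2 (Denby, w=20) cum 90
  y=5 (Calder, w=6) cum 96
  y=6 (Elwood, w=80) cum 176  ← median
  y=8 (Brookfield, w=70) cum 246
  y=8 (Fenton, w=60) cum 306
⇒ y* = 6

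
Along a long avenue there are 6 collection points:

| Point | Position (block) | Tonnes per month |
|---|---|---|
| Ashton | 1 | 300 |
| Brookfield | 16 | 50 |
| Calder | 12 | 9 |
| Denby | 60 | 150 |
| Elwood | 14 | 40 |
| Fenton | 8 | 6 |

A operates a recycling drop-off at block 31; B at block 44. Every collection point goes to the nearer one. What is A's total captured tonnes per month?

405

The indifferent point is the midpoint (31+44)/2 = 37.5; collection points left of it (closer to A at 31) go to A, those right go to B.
  Ashton at 1 (w=300) → A
  Fenton at 8 (w=6) → A
  Calder at 12 (w=9) → A
  Elwood at 14 (w=40) → A
  Brookfield at 16 (w=50) → A
  Denby at 60 (w=150) → B
A captures 405; B captures 150.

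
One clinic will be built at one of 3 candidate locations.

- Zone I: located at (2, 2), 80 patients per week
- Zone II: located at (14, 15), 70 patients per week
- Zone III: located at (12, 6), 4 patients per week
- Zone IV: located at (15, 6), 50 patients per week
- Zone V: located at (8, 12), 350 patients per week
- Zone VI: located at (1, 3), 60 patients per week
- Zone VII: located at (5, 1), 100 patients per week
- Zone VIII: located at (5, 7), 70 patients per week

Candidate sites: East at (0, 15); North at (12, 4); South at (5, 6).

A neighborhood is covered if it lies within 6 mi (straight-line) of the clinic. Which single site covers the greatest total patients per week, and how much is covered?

South, covering 310

Coverage radius r = 6 mi; a point is covered iff (Δx)²+(Δy)² ≤ 6² = 36.
  East (0, 15): covers {none} → 0
  North (12, 4): covers {Zone III, Zone IV} → 54
  South (5, 6): covers {Zone I, Zone VI, Zone VII, Zone VIII} → 310
Maximum coverage at South: 310 patients per week.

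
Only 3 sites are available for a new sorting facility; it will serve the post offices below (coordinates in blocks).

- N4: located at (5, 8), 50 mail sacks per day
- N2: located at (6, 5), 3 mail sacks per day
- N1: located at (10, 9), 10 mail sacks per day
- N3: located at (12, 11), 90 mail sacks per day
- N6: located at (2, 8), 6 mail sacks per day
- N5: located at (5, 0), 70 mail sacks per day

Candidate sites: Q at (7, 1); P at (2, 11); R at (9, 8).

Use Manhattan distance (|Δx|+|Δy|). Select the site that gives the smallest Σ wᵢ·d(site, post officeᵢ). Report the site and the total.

R, total 1660 blocks

Total weighted distance at each candidate:
  Q (7, 1): total = 2207
  P (2, 11): total = 2328
  R (9, 8): total = 1660
Minimum is at R with total 1660 blocks.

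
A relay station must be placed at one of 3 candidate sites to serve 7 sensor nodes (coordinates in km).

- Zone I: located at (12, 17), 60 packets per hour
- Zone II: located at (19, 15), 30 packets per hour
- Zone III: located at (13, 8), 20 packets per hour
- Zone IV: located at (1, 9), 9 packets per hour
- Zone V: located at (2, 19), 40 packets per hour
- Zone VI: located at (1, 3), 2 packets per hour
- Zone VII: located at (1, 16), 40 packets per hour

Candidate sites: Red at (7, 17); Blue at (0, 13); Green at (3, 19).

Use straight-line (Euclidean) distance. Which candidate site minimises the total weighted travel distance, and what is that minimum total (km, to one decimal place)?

Red, total 1460.5 km

Total weighted distance at each candidate:
  Red (7, 17): total = 1460.5
  Blue (0, 13): total = 2047.3
  Green (3, 19): total = 1653.5
Minimum is at Red with total 1460.5 km.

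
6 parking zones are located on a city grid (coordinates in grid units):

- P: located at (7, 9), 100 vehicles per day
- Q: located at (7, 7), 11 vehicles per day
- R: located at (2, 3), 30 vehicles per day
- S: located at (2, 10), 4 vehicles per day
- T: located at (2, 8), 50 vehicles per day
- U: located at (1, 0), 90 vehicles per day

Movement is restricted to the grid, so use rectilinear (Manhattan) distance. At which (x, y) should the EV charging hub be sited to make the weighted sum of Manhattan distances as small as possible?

(2, 8)

Manhattan distance separates: Σwᵢ(|x−xᵢ|+|y−yᵢ|) = Σwᵢ|x−xᵢ| + Σwᵢ|y−yᵢ|, so x and y are optimised independently as 1-D weighted medians.
Total weight W = 285; half = 142.5.
x-coordinate, sorted with cumulative weight:
  x=1 (U, w=90) cum 90
  x=2 (R, w=30) cum 120
  x=2 (S, w=4) cum 124
  x=2 (T, w=50) cum 174  ← median
  x=7 (P, w=100) cum 274
  x=7 (Q, w=11) cum 285
⇒ x* = 2
y-coordinate, sorted with cumulative weight:
  y=0 (U, w=90) cum 90
  y=3 (R, w=30) cum 120
  y=7 (Q, w=11) cum 131
  y=8 (T, w=50) cum 181  ← median
  y=9 (P, w=100) cum 281
  y=10 (S, w=4) cum 285
⇒ y* = 8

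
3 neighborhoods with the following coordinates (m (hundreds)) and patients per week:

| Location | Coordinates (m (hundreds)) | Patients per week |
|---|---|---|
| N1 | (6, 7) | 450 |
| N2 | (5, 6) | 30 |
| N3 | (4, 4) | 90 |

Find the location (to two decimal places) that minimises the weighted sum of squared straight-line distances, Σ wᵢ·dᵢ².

(5.63, 6.47)

The minimiser of Σwᵢ‖p−pᵢ‖² is the weighted centroid p* = (Σwᵢpᵢ)/(Σwᵢ).
Σwᵢ = 570.
Σwᵢxᵢ = 450·6 + 30·5 + 90·4 = 3210.
Σwᵢyᵢ = 450·7 + 30·6 + 90·4 = 3690.
x* = 3210/570 = 5.63, y* = 3690/570 = 6.47.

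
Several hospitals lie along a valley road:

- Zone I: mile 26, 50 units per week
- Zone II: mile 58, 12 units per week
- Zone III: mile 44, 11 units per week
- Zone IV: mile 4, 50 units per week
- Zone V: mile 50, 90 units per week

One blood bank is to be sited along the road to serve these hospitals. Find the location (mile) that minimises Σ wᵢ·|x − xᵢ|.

x = 44

For a sum of weighted absolute distances on a line, the optimum is the weighted median (not the mean). Total weight W = 213; half-weight = 106.5.
Sort by position and accumulate weight:
  mile 4 (Zone IV, w=50) → cum 50
  mile 26 (Zone I, w=50) → cum 100
  mile 44 (Zone III, w=11) → cum 111  ≥ 106.5 → median here
  mile 50 (Zone V, w=90) → cum 201
  mile 58 (Zone II, w=12) → cum 213
Optimal location: mile 44.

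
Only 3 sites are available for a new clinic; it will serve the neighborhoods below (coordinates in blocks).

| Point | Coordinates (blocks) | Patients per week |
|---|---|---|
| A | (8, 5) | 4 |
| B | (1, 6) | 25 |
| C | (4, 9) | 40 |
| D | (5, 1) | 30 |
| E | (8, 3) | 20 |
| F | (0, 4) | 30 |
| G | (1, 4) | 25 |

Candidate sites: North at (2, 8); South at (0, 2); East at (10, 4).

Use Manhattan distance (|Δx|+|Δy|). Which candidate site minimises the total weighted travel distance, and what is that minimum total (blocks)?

North, total 1056 blocks

Total weighted distance at each candidate:
  North (2, 8): total = 1056
  South (0, 2): total = 1104
  East (10, 4): total = 1552
Minimum is at North with total 1056 blocks.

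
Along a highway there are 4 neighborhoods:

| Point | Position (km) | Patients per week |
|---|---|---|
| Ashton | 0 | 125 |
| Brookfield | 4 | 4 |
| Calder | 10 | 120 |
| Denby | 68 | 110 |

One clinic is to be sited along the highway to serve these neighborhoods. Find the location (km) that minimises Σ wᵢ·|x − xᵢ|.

For a sum of weighted absolute distances on a line, the optimum is the weighted median (not the mean). Total weight W = 359; half-weight = 179.5.
Sort by position and accumulate weight:
  km 0 (Ashton, w=125) → cum 125
  km 4 (Brookfield, w=4) → cum 129
  km 10 (Calder, w=120) → cum 249  ≥ 179.5 → median here
  km 68 (Denby, w=110) → cum 359
Optimal location: km 10.

x = 10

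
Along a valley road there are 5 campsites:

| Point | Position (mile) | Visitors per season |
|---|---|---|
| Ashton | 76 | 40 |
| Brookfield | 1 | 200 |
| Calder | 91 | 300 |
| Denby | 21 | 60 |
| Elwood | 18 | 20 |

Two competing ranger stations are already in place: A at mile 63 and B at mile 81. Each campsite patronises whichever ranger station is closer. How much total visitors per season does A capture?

The indifferent point is the midpoint (63+81)/2 = 72; campsites left of it (closer to A at 63) go to A, those right go to B.
  Brookfield at 1 (w=200) → A
  Elwood at 18 (w=20) → A
  Denby at 21 (w=60) → A
  Ashton at 76 (w=40) → B
  Calder at 91 (w=300) → B
A captures 280; B captures 340.

280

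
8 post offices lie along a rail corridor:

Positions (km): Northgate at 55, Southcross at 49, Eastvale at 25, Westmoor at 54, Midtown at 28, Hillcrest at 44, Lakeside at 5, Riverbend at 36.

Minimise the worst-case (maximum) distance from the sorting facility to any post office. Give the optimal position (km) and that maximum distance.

The 1-center on a line is the midpoint of the two extreme points: leftmost at 5, rightmost at 55.
Optimal location = (5 + 55)/2 = 30; maximum distance = (55 − 5)/2 = 25.

location 30, max distance 25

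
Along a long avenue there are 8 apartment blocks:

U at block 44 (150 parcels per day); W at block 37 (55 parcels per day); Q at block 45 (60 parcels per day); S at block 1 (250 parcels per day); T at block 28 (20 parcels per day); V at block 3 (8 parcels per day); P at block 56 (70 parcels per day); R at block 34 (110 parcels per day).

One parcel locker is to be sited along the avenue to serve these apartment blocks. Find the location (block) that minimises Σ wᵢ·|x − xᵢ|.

x = 34

For a sum of weighted absolute distances on a line, the optimum is the weighted median (not the mean). Total weight W = 723; half-weight = 361.5.
Sort by position and accumulate weight:
  block 1 (S, w=250) → cum 250
  block 3 (V, w=8) → cum 258
  block 28 (T, w=20) → cum 278
  block 34 (R, w=110) → cum 388  ≥ 361.5 → median here
  block 37 (W, w=55) → cum 443
  block 44 (U, w=150) → cum 593
  block 45 (Q, w=60) → cum 653
  block 56 (P, w=70) → cum 723
Optimal location: block 34.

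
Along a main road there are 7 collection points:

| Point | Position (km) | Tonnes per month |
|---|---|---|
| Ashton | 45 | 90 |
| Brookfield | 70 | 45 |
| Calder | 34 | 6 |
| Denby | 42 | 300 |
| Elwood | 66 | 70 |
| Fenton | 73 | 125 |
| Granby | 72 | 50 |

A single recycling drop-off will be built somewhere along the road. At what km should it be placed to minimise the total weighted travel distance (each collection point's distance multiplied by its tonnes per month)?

For a sum of weighted absolute distances on a line, the optimum is the weighted median (not the mean). Total weight W = 686; half-weight = 343.
Sort by position and accumulate weight:
  km 34 (Calder, w=6) → cum 6
  km 42 (Denby, w=300) → cum 306
  km 45 (Ashton, w=90) → cum 396  ≥ 343 → median here
  km 66 (Elwood, w=70) → cum 466
  km 70 (Brookfield, w=45) → cum 511
  km 72 (Granby, w=50) → cum 561
  km 73 (Fenton, w=125) → cum 686
Optimal location: km 45.

x = 45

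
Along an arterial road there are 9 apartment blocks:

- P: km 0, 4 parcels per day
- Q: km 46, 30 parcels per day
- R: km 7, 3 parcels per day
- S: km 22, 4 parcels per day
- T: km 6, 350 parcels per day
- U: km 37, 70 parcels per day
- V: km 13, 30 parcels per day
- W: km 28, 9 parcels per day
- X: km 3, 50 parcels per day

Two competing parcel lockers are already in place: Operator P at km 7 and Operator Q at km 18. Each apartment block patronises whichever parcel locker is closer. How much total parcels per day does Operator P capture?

407

The indifferent point is the midpoint (7+18)/2 = 12.5; apartment blocks left of it (closer to Operator P at 7) go to Operator P, those right go to Operator Q.
  P at 0 (w=4) → Operator P
  X at 3 (w=50) → Operator P
  T at 6 (w=350) → Operator P
  R at 7 (w=3) → Operator P
  V at 13 (w=30) → Operator Q
  S at 22 (w=4) → Operator Q
  W at 28 (w=9) → Operator Q
  U at 37 (w=70) → Operator Q
  Q at 46 (w=30) → Operator Q
Operator P captures 407; Operator Q captures 143.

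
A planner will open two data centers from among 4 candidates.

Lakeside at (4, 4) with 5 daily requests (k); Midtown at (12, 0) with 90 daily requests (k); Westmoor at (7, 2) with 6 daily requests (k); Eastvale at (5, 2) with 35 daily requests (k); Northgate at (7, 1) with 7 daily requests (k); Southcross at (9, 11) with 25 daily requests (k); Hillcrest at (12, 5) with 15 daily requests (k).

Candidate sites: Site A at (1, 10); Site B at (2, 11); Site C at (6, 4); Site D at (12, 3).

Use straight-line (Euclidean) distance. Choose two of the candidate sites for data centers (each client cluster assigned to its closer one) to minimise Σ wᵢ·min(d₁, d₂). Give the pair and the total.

Evaluate every pair (each demand assigned to the nearer of the two):
  {Site C, Site D}: total = 614.2
  {Site B, Site D}: total = 827.2
  {Site A, Site D}: total = 850.9
  {Site B, Site C}: total = 1039.1
  {Site A, Site C}: total = 1054.4
  {Site A, Site B}: total = 2170.2
Best pair: {Site C, Site D} with total 614.2.

{Site C, Site D}, total 614.2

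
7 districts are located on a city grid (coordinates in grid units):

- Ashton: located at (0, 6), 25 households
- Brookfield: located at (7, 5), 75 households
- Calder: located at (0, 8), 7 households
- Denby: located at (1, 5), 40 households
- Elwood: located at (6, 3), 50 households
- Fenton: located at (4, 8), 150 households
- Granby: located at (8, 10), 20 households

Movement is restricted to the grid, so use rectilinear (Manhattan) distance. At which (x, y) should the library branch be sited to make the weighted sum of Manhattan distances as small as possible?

Manhattan distance separates: Σwᵢ(|x−xᵢ|+|y−yᵢ|) = Σwᵢ|x−xᵢ| + Σwᵢ|y−yᵢ|, so x and y are optimised independently as 1-D weighted medians.
Total weight W = 367; half = 183.5.
x-coordinate, sorted with cumulative weight:
  x=0 (Ashton, w=25) cum 25
  x=0 (Calder, w=7) cum 32
  x=1 (Denby, w=40) cum 72
  x=4 (Fenton, w=150) cum 222  ← median
  x=6 (Elwood, w=50) cum 272
  x=7 (Brookfield, w=75) cum 347
  x=8 (Granby, w=20) cum 367
⇒ x* = 4
y-coordinate, sorted with cumulative weight:
  y=3 (Elwood, w=50) cum 50
  y=5 (Brookfield, w=75) cum 125
  y=5 (Denby, w=40) cum 165
  y=6 (Ashton, w=25) cum 190  ← median
  y=8 (Calder, w=7) cum 197
  y=8 (Fenton, w=150) cum 347
  y=10 (Granby, w=20) cum 367
⇒ y* = 6

(4, 6)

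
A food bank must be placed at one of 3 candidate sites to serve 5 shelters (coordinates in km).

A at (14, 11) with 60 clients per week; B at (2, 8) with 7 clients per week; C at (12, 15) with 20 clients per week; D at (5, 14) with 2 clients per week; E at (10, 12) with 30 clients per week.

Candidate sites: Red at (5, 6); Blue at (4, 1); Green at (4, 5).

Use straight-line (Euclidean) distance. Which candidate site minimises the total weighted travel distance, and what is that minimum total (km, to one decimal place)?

Total weighted distance at each candidate:
  Red (5, 6): total = 1121.3
  Blue (4, 1): total = 1624.0
  Green (4, 5): total = 1275.8
Minimum is at Red with total 1121.3 km.

Red, total 1121.3 km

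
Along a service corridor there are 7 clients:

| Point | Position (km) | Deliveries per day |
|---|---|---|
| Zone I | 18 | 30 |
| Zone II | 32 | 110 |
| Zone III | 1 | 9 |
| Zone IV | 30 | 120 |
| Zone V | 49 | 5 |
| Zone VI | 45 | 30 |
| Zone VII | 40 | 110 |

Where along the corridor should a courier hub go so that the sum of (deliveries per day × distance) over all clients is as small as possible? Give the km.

x = 32

For a sum of weighted absolute distances on a line, the optimum is the weighted median (not the mean). Total weight W = 414; half-weight = 207.
Sort by position and accumulate weight:
  km 1 (Zone III, w=9) → cum 9
  km 18 (Zone I, w=30) → cum 39
  km 30 (Zone IV, w=120) → cum 159
  km 32 (Zone II, w=110) → cum 269  ≥ 207 → median here
  km 40 (Zone VII, w=110) → cum 379
  km 45 (Zone VI, w=30) → cum 409
  km 49 (Zone V, w=5) → cum 414
Optimal location: km 32.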